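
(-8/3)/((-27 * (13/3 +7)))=4/459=0.01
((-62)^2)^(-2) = 1 / 14776336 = 0.00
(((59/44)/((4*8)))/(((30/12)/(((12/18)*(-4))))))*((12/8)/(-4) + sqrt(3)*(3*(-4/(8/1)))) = 59/3520 + 59*sqrt(3)/880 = 0.13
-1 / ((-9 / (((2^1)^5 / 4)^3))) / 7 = 512 / 63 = 8.13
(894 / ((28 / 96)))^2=460359936 / 49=9395100.73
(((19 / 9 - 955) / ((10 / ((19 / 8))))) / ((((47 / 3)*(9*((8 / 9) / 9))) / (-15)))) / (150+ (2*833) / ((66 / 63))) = 14003 / 99969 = 0.14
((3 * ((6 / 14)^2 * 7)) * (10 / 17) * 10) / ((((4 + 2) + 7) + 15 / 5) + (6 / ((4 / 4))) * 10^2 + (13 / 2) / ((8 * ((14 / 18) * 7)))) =302400 / 8212037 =0.04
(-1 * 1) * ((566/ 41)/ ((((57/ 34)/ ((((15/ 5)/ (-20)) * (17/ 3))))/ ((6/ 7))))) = 163574/ 27265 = 6.00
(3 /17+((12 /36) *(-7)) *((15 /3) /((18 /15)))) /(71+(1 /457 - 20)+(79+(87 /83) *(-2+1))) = -110796451 /1496754324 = -0.07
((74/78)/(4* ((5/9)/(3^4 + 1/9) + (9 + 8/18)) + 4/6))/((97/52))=8103/612943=0.01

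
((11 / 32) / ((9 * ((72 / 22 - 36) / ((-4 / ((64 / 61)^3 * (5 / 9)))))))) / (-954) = -27464701 / 3601229414400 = -0.00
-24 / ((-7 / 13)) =312 / 7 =44.57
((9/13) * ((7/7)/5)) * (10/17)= 18/221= 0.08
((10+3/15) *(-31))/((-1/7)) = 11067/5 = 2213.40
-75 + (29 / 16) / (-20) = -24029 / 320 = -75.09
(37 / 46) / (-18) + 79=65375 / 828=78.96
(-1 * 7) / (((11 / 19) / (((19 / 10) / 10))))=-2527 / 1100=-2.30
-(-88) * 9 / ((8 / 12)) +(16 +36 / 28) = 8437 / 7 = 1205.29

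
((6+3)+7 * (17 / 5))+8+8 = 244 / 5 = 48.80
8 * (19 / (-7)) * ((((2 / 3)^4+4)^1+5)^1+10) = -236360 / 567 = -416.86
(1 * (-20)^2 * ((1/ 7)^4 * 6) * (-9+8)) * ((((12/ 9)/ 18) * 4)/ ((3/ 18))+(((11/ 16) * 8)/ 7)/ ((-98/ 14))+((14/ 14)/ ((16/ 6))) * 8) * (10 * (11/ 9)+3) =-225502000/ 3176523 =-70.99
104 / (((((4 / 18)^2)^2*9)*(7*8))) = 9477 / 112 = 84.62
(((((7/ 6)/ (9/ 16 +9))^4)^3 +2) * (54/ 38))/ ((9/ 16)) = 5.05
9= 9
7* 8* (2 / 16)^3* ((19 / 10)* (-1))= -133 / 640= -0.21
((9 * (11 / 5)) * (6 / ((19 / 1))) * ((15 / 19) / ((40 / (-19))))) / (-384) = 297 / 48640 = 0.01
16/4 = 4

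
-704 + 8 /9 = -6328 /9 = -703.11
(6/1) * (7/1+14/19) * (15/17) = 13230/323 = 40.96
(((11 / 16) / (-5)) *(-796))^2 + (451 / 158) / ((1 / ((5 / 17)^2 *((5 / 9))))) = 984609314359 / 82191600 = 11979.44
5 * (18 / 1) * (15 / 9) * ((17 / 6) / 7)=425 / 7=60.71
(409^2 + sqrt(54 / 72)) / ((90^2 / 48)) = 2 * sqrt(3) / 675 + 669124 / 675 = 991.30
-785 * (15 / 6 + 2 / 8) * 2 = -8635 / 2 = -4317.50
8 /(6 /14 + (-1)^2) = 28 /5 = 5.60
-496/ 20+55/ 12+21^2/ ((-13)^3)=-2691421/ 131820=-20.42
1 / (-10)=-1 / 10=-0.10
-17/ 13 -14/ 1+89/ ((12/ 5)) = 3397/ 156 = 21.78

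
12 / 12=1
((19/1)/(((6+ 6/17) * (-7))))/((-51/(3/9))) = 19/6804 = 0.00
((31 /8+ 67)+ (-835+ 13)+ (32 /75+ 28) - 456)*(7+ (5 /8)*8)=-707219 /50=-14144.38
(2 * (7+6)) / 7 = 26 / 7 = 3.71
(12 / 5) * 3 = 36 / 5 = 7.20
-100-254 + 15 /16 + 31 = -322.06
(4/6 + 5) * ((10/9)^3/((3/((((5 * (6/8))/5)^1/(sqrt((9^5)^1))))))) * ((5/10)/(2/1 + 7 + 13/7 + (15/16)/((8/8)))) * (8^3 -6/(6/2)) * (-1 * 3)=-40460000/78003729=-0.52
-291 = -291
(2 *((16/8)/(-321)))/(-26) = 2/4173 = 0.00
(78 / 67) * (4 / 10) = 156 / 335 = 0.47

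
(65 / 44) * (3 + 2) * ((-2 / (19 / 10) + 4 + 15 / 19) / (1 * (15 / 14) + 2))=161525 / 17974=8.99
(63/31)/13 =63/403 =0.16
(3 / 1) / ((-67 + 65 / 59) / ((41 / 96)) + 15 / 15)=-7257 / 370829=-0.02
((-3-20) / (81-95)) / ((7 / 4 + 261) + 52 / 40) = 230 / 36967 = 0.01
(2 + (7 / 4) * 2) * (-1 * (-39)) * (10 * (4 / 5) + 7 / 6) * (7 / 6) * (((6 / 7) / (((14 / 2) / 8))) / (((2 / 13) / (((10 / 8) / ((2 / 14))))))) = 511225 / 4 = 127806.25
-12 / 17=-0.71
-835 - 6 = -841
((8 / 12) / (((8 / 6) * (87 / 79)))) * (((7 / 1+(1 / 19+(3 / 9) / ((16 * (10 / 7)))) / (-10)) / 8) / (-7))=-50385173 / 888652800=-0.06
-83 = -83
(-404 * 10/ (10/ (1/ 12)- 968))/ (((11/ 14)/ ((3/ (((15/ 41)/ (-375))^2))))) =11141878125/ 583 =19111283.23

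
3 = 3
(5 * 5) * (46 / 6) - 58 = 401 / 3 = 133.67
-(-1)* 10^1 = 10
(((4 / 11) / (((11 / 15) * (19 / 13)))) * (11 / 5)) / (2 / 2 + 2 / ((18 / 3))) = 117 / 209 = 0.56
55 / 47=1.17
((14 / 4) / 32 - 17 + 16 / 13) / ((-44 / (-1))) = -13029 / 36608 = -0.36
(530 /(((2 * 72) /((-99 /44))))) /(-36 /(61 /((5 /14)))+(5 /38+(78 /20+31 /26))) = -139746425 /84596496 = -1.65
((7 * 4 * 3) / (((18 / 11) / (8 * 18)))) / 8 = 924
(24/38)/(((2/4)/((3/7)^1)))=72/133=0.54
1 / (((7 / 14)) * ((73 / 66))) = 132 / 73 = 1.81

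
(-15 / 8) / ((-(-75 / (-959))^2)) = 919681 / 3000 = 306.56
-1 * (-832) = 832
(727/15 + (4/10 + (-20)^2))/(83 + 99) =6733/2730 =2.47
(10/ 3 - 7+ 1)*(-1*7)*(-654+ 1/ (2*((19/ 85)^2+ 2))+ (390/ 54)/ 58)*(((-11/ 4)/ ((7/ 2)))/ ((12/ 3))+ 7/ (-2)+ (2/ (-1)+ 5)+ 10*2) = -910463102578/ 3865671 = -235525.24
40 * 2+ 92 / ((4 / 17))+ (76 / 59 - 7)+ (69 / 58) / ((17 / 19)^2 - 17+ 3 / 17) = 156542392201 / 336495526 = 465.21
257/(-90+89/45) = -11565/3961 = -2.92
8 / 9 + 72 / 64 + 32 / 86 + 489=491.39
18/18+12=13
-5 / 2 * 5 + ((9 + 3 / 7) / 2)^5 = 77850611 / 33614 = 2316.02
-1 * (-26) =26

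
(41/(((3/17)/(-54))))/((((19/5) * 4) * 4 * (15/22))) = -302.64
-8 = -8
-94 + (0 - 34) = -128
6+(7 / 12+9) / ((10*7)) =1031 / 168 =6.14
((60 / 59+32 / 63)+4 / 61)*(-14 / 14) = -360616 / 226737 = -1.59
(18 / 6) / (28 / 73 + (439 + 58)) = 73 / 12103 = 0.01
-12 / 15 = -4 / 5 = -0.80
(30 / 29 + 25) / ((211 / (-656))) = -495280 / 6119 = -80.94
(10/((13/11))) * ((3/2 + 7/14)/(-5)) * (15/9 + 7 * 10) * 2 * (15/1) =-94600/13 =-7276.92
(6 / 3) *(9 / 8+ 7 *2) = 121 / 4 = 30.25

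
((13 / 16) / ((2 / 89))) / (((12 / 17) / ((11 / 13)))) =43.34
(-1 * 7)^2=49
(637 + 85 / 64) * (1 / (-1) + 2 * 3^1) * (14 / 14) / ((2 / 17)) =3472505 / 128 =27128.95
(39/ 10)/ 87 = 13/ 290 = 0.04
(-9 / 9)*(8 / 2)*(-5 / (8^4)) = 5 / 1024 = 0.00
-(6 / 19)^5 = -7776 / 2476099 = -0.00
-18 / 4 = -9 / 2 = -4.50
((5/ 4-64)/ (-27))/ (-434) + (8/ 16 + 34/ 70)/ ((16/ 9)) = 514757/ 937440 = 0.55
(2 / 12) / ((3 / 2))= 0.11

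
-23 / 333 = -0.07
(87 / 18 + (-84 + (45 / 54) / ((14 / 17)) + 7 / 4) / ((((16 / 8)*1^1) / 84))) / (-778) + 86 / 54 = 250895 / 42012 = 5.97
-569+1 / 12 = -6827 / 12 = -568.92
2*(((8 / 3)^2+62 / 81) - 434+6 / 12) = -68951 / 81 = -851.25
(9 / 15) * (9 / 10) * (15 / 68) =81 / 680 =0.12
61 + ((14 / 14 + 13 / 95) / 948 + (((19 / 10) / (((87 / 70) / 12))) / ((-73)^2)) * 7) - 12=56861019534 / 1159830205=49.03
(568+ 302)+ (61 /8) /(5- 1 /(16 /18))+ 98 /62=27080 /31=873.55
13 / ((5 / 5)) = 13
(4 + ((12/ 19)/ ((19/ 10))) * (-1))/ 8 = 331/ 722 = 0.46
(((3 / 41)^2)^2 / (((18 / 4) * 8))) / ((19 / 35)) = 315 / 214757836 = 0.00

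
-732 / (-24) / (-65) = -0.47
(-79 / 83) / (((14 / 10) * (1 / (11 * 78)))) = -338910 / 581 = -583.32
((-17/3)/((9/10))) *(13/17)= -130/27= -4.81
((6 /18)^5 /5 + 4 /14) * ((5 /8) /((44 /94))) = 114539 /299376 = 0.38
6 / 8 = 3 / 4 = 0.75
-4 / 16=-1 / 4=-0.25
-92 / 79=-1.16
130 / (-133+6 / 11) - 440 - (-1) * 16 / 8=-639596 / 1457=-438.98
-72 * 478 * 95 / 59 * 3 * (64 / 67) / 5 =-125549568 / 3953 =-31760.58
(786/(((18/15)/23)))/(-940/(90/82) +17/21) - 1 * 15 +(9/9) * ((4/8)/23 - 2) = -17151635/495926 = -34.59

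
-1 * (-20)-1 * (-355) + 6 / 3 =377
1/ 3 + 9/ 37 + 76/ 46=5690/ 2553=2.23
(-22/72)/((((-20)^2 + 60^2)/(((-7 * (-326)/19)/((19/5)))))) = -0.00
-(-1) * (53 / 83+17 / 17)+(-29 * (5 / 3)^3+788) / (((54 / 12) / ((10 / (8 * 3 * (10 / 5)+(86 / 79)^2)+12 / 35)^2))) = 14058008600370883 / 312576034796550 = 44.97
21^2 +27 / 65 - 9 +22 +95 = 35712 / 65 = 549.42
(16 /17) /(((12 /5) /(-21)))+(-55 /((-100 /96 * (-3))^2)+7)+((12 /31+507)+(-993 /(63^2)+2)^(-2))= 7072731477713 /14121557875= 500.85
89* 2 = 178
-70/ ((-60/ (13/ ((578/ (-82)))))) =-3731/ 1734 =-2.15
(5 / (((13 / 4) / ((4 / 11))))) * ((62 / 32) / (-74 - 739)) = -0.00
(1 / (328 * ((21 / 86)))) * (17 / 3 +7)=817 / 5166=0.16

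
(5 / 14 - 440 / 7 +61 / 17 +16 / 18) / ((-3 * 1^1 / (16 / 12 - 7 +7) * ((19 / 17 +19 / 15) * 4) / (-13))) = -1154075 / 32832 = -35.15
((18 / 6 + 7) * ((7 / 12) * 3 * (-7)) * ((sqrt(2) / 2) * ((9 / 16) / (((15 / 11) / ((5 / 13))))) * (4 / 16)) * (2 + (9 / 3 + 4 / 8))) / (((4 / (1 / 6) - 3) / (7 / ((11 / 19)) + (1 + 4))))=-18095 * sqrt(2) / 1664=-15.38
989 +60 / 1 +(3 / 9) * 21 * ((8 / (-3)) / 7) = 3139 / 3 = 1046.33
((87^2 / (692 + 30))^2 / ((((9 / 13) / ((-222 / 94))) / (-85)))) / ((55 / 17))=2654597462283 / 269503828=9849.94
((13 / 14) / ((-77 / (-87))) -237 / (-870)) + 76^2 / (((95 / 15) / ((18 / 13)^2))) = 23111320312 / 13208195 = 1749.77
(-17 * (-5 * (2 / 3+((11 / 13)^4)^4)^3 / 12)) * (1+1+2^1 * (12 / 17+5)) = 300958964476354921040136524667220406666610003884145251875 / 7955082260613272844060845570765726003212024758151448667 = 37.83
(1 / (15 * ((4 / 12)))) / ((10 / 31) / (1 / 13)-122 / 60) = 186 / 2009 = 0.09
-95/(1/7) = -665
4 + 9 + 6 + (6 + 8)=33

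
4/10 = 0.40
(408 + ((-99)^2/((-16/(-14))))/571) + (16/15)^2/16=434852063/1027800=423.09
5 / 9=0.56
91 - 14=77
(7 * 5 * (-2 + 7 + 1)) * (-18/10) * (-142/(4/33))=442827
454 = 454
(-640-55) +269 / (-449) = -312324 / 449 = -695.60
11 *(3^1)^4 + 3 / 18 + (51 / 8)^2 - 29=173339 / 192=902.81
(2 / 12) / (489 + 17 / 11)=11 / 32376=0.00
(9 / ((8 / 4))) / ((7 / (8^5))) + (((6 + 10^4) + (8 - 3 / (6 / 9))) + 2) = 435073 / 14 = 31076.64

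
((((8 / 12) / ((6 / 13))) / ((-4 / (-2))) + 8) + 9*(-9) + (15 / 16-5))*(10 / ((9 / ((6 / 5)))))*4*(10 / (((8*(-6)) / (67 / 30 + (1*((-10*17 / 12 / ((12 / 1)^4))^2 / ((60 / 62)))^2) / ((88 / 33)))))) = 2823683080997441591542065581 / 14905658850635783275020288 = 189.44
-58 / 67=-0.87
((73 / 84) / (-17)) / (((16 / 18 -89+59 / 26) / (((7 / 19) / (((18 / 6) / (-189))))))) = -179361 / 12976202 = -0.01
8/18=4/9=0.44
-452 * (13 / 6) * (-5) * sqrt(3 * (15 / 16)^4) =550875 * sqrt(3) / 128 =7454.25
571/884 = 0.65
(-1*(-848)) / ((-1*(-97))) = 8.74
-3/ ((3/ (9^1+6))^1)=-15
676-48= 628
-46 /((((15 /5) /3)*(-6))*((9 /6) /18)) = 92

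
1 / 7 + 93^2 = 60544 / 7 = 8649.14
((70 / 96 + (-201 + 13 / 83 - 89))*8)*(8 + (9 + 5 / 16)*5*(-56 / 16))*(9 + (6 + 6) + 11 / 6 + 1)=90756219983 / 10624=8542565.89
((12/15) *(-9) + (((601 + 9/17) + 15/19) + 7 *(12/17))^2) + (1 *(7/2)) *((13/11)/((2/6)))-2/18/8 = 152354676019517/413142840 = 368769.98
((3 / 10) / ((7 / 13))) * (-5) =-39 / 14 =-2.79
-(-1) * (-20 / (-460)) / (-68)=-1 / 1564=-0.00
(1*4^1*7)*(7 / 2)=98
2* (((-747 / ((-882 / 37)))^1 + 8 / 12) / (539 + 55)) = 9409 / 87318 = 0.11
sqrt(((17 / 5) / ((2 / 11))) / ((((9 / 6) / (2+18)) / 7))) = 2* sqrt(3927) / 3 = 41.78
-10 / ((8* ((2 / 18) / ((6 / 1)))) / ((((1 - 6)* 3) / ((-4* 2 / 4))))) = -2025 / 4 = -506.25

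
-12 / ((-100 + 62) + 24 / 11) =66 / 197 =0.34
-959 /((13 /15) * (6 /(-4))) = 737.69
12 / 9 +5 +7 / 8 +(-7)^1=5 / 24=0.21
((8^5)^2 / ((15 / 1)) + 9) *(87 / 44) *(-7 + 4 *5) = 404800718543 / 220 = 1840003266.10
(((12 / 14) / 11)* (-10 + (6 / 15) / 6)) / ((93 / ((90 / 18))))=-298 / 7161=-0.04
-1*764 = -764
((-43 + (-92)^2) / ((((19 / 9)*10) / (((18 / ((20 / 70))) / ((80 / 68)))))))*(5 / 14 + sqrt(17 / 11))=11595717 / 1520 + 81170019*sqrt(187) / 41800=34183.39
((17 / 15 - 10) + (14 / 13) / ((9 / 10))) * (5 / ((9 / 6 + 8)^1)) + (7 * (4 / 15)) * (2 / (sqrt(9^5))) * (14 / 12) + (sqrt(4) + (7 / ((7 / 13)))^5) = 1002836518777 / 2700945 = 371290.98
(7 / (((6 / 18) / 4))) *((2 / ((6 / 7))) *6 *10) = 11760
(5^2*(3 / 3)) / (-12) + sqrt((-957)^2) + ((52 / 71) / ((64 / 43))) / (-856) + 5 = 2800313299 / 2917248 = 959.92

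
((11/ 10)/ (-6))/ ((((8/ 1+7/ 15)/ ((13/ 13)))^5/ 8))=-1113750/ 33038369407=-0.00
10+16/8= 12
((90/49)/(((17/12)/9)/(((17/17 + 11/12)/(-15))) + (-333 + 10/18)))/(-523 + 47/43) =400545/37977238859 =0.00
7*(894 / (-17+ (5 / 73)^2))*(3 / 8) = -50023323 / 362272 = -138.08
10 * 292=2920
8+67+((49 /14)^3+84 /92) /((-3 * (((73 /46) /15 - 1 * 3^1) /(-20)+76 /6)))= 13058350 /176797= 73.86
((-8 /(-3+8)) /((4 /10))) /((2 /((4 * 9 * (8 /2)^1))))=-288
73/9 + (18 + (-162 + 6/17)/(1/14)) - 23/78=-8899751/3978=-2237.24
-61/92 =-0.66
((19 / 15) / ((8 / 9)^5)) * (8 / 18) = 1.01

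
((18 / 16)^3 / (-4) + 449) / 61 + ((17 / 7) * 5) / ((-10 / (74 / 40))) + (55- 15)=197235541 / 4372480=45.11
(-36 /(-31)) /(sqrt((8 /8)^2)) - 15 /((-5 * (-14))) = 411 /434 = 0.95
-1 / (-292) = 1 / 292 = 0.00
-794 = -794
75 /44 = 1.70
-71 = -71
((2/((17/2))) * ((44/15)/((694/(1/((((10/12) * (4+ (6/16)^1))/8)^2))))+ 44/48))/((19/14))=0.16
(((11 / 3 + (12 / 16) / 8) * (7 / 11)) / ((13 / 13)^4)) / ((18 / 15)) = 12635 / 6336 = 1.99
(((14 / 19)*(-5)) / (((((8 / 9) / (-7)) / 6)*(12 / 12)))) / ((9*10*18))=0.11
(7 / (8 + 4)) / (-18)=-7 / 216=-0.03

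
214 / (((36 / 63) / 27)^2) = 3822147 / 8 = 477768.38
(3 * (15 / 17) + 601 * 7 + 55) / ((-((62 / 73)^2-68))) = 386347171 / 6094976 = 63.39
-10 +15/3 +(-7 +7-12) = -17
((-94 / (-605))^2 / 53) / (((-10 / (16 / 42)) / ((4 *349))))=-49340224 / 2036929125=-0.02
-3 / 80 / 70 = -3 / 5600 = -0.00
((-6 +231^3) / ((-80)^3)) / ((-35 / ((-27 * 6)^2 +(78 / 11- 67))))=28402456317 / 1576960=18010.89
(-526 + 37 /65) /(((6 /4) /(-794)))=54234964 /195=278128.02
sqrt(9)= 3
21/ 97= 0.22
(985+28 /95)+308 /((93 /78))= 3662453 /2945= 1243.62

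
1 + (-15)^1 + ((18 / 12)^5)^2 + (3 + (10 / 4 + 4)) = 54441 / 1024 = 53.17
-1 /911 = -0.00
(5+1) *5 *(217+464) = 20430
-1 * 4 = -4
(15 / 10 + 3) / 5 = 9 / 10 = 0.90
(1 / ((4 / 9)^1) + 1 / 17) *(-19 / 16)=-2983 / 1088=-2.74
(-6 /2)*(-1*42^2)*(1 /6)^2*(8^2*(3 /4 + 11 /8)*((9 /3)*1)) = 59976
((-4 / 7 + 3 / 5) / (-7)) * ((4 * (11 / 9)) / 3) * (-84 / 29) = 176 / 9135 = 0.02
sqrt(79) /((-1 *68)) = -sqrt(79) /68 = -0.13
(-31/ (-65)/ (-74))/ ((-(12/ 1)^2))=0.00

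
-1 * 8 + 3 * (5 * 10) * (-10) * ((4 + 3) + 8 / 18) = -33524 / 3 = -11174.67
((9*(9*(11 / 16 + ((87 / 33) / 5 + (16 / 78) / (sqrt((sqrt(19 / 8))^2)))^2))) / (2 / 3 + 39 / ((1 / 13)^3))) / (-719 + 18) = -37132019163 / 28004187895512400-75168*sqrt(38) / 2447918522335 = -0.00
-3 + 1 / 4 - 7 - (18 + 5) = -131 / 4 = -32.75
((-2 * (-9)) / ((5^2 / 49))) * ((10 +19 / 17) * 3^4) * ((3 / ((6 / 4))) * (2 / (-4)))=-13502538 / 425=-31770.68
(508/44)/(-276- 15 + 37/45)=-5715/143638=-0.04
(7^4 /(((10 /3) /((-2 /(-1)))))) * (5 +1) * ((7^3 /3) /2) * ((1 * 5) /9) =823543 /3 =274514.33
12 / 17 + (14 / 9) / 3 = 562 / 459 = 1.22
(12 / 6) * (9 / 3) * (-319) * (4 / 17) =-7656 / 17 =-450.35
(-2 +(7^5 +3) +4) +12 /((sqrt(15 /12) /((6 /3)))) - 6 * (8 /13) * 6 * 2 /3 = 48 * sqrt(5) /5 +218364 /13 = 16818.70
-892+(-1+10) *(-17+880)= 6875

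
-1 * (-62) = 62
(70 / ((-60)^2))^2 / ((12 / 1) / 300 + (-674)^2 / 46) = 1127 / 29437204032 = 0.00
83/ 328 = 0.25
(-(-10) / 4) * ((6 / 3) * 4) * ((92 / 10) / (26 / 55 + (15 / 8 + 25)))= 80960 / 12033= 6.73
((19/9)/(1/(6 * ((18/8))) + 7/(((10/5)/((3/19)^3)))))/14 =390963/227773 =1.72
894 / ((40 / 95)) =8493 / 4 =2123.25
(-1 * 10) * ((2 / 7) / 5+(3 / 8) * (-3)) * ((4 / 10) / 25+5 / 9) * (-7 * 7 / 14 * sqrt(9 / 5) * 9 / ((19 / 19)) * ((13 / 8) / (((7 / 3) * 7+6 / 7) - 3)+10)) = -13907679123 * sqrt(5) / 11920000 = -2608.94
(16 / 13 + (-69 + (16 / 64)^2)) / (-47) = 14083 / 9776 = 1.44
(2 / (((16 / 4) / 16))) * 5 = 40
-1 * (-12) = 12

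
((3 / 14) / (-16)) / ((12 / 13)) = -13 / 896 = -0.01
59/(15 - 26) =-59/11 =-5.36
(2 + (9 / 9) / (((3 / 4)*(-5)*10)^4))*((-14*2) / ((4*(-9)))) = 442968862 / 284765625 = 1.56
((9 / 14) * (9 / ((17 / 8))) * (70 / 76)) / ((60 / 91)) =2457 / 646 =3.80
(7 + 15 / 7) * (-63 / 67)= -576 / 67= -8.60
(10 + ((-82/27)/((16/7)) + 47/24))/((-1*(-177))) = 0.06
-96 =-96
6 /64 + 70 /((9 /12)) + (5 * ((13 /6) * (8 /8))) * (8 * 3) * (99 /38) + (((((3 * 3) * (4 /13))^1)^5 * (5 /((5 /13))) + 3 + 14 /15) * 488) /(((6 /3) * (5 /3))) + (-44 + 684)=406249873914659 /1302381600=311928.45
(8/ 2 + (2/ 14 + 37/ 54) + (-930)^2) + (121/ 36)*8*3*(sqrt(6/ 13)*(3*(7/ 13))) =1694*sqrt(78)/ 169 + 326934025/ 378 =864993.35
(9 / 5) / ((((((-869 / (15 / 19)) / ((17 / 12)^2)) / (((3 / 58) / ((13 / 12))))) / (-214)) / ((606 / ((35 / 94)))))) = 11890109961 / 217862645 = 54.58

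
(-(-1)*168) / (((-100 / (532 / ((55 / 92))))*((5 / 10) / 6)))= -24667776 / 1375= -17940.20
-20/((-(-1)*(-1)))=20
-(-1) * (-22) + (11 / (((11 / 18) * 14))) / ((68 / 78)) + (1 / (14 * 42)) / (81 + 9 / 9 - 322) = -49240817 / 2399040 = -20.53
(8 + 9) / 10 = 17 / 10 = 1.70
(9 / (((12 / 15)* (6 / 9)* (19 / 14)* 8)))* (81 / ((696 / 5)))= 127575 / 141056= 0.90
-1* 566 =-566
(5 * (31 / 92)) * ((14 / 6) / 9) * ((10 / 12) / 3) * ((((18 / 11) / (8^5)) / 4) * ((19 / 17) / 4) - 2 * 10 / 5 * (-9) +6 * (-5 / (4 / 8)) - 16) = -10637540448325 / 2191823732736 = -4.85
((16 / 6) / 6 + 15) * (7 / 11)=973 / 99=9.83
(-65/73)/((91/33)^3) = -179685/4231591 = -0.04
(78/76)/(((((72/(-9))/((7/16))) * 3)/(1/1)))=-91/4864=-0.02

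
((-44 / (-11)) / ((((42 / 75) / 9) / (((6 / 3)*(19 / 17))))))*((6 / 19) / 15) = 360 / 119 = 3.03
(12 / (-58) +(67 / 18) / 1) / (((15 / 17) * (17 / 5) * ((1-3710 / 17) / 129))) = -1341385 / 1927746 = -0.70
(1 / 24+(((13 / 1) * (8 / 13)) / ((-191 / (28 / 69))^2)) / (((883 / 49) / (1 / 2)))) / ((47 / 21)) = 357859744991 / 19221718366776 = 0.02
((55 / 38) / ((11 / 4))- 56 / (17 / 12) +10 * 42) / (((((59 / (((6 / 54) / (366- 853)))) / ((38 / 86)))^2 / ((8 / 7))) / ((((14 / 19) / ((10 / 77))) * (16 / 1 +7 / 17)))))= 2349991952 / 19852226127689805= 0.00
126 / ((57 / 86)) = 3612 / 19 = 190.11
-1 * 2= -2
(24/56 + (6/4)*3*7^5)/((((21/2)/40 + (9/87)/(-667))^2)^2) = 1011899159846216859110379520000/63375675030062839271709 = 15966680.58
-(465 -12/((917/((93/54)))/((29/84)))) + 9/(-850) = -11417062807/24552675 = -465.00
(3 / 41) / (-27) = -1 / 369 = -0.00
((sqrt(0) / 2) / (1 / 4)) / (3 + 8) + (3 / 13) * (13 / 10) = 3 / 10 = 0.30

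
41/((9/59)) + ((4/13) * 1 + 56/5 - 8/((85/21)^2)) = 236519539/845325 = 279.80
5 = 5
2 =2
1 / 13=0.08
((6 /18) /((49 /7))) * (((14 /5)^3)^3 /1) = 2951578112 /5859375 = 503.74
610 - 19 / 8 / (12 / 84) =4747 / 8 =593.38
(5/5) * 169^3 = 4826809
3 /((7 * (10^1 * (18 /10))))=1 /42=0.02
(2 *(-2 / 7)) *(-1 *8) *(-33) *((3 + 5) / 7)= -8448 / 49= -172.41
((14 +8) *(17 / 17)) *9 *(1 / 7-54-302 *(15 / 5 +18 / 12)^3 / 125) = -94946247 / 1750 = -54255.00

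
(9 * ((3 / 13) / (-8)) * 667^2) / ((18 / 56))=-9342669 / 26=-359333.42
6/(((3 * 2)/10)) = 10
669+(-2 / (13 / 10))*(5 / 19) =668.60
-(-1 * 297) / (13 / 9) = 2673 / 13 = 205.62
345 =345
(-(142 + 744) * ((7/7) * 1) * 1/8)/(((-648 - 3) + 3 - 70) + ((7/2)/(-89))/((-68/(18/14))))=1340518/8690663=0.15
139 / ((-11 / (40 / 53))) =-5560 / 583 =-9.54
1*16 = 16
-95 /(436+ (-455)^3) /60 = 0.00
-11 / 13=-0.85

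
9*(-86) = -774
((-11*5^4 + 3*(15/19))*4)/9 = -522320/171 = -3054.50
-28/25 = -1.12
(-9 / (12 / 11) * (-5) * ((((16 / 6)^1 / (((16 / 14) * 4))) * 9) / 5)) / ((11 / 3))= 189 / 16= 11.81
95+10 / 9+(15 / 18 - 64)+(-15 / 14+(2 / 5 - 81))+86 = 11741 / 315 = 37.27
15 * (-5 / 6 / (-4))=25 / 8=3.12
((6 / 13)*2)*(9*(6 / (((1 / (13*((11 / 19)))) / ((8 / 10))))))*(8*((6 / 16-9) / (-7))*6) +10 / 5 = 11805298 / 665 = 17752.33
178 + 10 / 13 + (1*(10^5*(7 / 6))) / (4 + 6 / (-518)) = 1185652076 / 40287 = 29430.14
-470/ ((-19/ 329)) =154630/ 19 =8138.42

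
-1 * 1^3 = -1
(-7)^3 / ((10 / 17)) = -5831 / 10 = -583.10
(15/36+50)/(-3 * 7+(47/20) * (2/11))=-33275/13578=-2.45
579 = 579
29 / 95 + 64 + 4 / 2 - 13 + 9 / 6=10413 / 190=54.81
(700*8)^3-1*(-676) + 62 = 175616000738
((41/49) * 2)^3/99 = 551368/11647251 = 0.05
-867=-867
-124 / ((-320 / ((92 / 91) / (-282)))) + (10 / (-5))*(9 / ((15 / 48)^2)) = -473005549 / 2566200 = -184.32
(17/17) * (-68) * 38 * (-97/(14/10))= 1253240/7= 179034.29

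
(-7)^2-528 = -479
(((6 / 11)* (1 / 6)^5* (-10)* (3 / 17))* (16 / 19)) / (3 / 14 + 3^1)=-0.00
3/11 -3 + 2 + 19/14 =97/154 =0.63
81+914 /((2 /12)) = 5565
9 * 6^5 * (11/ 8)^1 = 96228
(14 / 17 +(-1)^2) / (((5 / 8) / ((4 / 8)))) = 1.46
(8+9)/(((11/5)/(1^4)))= 85/11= 7.73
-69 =-69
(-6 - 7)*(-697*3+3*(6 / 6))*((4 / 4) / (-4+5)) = 27144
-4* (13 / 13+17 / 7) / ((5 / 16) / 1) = -1536 / 35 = -43.89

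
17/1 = 17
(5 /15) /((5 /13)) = 13 /15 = 0.87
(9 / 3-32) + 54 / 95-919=-90006 / 95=-947.43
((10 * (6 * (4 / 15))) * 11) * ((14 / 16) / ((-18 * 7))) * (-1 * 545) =5995 / 9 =666.11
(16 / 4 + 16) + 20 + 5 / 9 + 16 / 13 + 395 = 51104 / 117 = 436.79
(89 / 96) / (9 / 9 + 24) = 89 / 2400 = 0.04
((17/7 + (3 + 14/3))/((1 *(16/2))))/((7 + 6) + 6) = 53/798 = 0.07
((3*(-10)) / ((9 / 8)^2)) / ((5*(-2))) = 64 / 27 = 2.37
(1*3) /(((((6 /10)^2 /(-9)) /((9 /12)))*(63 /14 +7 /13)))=-2925 /262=-11.16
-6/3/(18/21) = -7/3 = -2.33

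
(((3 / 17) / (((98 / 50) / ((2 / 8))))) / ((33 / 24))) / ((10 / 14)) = 30 / 1309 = 0.02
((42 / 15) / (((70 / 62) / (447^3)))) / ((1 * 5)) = 5537506626 / 125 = 44300053.01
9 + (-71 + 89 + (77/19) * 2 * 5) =1283/19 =67.53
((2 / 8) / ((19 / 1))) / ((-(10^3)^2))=-1 / 76000000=-0.00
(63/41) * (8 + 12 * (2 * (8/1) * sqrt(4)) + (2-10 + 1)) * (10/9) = 26950/41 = 657.32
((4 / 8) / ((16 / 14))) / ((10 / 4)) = 7 / 40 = 0.18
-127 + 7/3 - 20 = -144.67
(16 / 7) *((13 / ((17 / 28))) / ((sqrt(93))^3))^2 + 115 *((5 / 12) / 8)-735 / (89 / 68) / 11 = -328157388653461 / 7282480971744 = -45.06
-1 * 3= -3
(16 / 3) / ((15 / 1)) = 16 / 45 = 0.36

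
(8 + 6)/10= 7/5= 1.40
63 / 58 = 1.09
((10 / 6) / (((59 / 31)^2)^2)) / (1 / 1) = 4617605 / 36352083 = 0.13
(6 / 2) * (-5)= -15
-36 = -36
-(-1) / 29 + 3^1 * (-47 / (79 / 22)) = -89879 / 2291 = -39.23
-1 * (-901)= 901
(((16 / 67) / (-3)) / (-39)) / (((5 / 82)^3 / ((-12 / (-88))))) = 4410944 / 3592875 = 1.23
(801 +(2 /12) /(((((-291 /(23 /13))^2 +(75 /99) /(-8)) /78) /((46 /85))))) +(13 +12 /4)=262371229063883 /321139713035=817.00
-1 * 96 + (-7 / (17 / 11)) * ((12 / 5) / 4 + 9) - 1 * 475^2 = -19189981 / 85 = -225764.48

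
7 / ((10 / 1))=7 / 10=0.70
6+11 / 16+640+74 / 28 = 72725 / 112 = 649.33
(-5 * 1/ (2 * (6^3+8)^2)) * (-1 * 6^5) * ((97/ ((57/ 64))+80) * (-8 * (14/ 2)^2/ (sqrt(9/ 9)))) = -545130/ 19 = -28691.05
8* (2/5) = 16/5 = 3.20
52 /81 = 0.64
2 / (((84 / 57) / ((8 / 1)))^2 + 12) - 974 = -16922310 / 17377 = -973.83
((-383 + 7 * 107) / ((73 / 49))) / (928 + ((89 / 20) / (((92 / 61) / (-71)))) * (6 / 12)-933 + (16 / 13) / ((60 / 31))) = -2573887680 / 1143124301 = -2.25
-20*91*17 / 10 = -3094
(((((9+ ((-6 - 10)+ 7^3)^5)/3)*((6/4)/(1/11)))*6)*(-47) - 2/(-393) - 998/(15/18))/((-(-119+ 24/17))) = -49315868784421.73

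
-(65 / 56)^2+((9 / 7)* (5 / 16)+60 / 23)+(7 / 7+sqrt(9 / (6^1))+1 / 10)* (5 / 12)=5* sqrt(6) / 24+459071 / 216384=2.63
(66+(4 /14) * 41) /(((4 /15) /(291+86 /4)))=637500 /7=91071.43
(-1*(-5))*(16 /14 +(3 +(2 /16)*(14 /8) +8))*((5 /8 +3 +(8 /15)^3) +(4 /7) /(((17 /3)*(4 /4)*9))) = 11233416727 /47980800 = 234.12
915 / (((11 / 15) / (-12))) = -164700 / 11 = -14972.73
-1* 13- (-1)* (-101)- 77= -191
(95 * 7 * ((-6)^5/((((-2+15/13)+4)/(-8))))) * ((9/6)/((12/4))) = 268894080/41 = 6558392.20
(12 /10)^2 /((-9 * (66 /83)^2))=-6889 /27225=-0.25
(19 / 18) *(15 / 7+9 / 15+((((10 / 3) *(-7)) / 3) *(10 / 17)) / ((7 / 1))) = 106286 / 48195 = 2.21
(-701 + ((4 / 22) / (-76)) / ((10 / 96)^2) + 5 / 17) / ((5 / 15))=-186779352 / 88825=-2102.78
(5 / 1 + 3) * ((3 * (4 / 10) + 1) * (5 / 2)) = 44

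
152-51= 101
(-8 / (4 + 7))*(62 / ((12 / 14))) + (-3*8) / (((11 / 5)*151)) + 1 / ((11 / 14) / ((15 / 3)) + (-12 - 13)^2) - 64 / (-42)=-26027061950 / 508809147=-51.15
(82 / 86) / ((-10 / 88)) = -1804 / 215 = -8.39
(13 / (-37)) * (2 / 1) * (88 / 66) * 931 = -96824 / 111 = -872.29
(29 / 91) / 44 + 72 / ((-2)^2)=72101 / 4004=18.01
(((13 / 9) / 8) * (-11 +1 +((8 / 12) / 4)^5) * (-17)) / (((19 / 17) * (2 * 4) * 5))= 292140563 / 425502720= 0.69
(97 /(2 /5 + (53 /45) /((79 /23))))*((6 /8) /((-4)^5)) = -1034505 /10817536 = -0.10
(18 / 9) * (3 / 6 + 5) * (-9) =-99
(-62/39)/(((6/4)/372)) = -15376/39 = -394.26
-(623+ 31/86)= -53609/86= -623.36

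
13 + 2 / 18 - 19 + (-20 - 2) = -251 / 9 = -27.89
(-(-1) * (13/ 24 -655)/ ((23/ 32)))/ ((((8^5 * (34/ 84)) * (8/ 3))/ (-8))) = 329847/ 1601536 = 0.21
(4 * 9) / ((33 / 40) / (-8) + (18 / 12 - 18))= -3840 / 1771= -2.17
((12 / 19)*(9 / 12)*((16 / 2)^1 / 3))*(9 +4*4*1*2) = 51.79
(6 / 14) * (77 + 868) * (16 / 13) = 6480 / 13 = 498.46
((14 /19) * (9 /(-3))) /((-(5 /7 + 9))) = 147 /646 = 0.23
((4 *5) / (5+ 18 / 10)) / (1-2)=-50 / 17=-2.94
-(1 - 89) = 88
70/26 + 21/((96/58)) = 3199/208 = 15.38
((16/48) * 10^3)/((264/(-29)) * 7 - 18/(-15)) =-72500/13599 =-5.33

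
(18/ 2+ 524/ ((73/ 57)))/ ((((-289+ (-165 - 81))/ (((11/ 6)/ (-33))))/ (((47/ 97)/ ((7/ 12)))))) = 0.04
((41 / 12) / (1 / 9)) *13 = 1599 / 4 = 399.75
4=4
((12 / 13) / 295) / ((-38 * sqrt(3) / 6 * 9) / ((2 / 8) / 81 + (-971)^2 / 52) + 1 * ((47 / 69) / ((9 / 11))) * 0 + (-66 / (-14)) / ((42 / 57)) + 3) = 4515172169258016 * sqrt(3) / 40540185826327543449655 + 175473507188915984216 / 527022415742258064845515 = 0.00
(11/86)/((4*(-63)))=-11/21672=-0.00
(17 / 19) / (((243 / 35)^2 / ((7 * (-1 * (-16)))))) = 2332400 / 1121931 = 2.08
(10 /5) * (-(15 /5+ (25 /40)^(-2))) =-278 /25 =-11.12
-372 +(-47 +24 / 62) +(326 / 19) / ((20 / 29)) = -393.73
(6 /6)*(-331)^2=109561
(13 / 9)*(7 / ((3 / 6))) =182 / 9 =20.22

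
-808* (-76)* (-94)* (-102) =588779904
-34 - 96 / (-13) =-346 / 13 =-26.62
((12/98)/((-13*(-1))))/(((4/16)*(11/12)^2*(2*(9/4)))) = 768/77077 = 0.01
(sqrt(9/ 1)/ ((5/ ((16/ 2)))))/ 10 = 12/ 25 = 0.48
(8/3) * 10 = 80/3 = 26.67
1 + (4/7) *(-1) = 3/7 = 0.43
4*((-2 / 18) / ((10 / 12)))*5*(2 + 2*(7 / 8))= -10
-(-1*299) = 299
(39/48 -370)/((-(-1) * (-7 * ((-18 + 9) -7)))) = -5907/1792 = -3.30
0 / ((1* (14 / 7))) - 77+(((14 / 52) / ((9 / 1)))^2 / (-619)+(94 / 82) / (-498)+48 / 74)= -325848605335105 / 4267622901204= -76.35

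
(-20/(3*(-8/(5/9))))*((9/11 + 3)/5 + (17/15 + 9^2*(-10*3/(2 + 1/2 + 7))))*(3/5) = -795953/11286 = -70.53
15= 15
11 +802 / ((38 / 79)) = 31888 / 19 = 1678.32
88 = 88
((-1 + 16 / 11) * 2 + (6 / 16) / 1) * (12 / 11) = 1.40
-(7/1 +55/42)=-349/42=-8.31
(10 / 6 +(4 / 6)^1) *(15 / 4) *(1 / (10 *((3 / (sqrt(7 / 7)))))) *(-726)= -847 / 4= -211.75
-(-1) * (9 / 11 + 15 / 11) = 24 / 11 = 2.18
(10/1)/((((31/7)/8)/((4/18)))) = 1120/279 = 4.01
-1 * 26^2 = -676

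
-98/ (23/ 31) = -3038/ 23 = -132.09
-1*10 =-10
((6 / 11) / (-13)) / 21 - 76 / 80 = -19059 / 20020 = -0.95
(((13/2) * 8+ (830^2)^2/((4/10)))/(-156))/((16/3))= -296614506263/208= -1426031280.11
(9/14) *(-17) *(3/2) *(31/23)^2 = -441099/14812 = -29.78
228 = 228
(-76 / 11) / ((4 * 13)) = -19 / 143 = -0.13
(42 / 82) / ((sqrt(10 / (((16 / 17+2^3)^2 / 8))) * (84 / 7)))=133 * sqrt(5) / 6970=0.04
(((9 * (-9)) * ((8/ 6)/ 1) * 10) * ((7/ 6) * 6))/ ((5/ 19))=-28728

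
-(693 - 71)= -622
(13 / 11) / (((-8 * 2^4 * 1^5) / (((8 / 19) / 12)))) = -0.00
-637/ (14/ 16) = -728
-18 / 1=-18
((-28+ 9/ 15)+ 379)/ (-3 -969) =-293/ 810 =-0.36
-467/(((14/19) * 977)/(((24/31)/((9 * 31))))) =-35492/19716837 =-0.00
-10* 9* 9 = -810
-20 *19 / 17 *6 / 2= -1140 / 17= -67.06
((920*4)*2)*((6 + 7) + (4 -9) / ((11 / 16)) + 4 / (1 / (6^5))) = 2518643520 / 11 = 228967592.73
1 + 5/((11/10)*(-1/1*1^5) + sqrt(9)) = 3.63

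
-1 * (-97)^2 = -9409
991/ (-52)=-991/ 52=-19.06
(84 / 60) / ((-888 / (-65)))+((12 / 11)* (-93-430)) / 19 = -5554069 / 185592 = -29.93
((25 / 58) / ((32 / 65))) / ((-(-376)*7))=1625 / 4884992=0.00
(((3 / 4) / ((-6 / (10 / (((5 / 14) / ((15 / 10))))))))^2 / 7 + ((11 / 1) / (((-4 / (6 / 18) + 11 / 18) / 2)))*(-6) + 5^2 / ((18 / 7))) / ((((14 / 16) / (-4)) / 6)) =-2981516 / 4305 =-692.57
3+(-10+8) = 1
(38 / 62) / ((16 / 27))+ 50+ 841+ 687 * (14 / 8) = 1038765 / 496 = 2094.28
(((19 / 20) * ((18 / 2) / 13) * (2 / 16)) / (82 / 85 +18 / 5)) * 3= 8721 / 161408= 0.05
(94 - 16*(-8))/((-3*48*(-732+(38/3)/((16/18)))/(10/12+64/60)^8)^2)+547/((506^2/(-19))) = -376664374832240950884979787/9418371312240000000000000000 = -0.04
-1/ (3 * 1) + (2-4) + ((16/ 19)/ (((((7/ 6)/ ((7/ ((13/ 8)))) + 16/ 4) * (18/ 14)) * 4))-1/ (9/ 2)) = -2.52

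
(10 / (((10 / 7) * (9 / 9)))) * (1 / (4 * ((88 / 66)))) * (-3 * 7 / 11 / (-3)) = 147 / 176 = 0.84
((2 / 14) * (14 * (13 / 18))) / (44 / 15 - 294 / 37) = -185 / 642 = -0.29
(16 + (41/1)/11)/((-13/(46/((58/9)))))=-44919/4147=-10.83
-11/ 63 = -0.17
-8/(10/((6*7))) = -168/5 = -33.60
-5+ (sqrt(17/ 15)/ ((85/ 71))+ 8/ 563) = -2807/ 563+ 71 *sqrt(255)/ 1275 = -4.10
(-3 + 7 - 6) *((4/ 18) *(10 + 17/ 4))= -19/ 3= -6.33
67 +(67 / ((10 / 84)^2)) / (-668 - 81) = 162341 / 2675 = 60.69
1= 1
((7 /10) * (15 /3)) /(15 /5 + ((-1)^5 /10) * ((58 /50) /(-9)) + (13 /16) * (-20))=-15750 /59567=-0.26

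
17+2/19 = 17.11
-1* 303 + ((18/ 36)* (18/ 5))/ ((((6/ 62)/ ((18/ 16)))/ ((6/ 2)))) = -9609/ 40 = -240.22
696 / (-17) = -696 / 17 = -40.94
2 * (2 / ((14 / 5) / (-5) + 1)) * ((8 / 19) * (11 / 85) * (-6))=-2.97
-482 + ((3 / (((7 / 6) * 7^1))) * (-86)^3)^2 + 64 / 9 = 54593828839.59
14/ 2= 7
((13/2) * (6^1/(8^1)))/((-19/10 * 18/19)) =-65/24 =-2.71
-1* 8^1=-8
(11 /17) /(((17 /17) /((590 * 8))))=51920 /17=3054.12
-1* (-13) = 13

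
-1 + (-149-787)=-937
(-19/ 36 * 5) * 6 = -95/ 6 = -15.83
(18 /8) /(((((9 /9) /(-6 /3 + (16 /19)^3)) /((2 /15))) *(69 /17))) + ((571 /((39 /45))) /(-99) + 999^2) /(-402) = -168862089350018 /68016141765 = -2482.68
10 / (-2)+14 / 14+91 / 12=43 / 12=3.58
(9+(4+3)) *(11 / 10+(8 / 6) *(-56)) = -17656 / 15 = -1177.07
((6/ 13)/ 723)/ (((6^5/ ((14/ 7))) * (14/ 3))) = 1/ 28422576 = 0.00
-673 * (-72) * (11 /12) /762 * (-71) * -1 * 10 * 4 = 21024520 /127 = 165547.40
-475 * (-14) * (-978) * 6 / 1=-39022200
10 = 10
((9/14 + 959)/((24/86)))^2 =333743067025/28224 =11824796.88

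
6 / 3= 2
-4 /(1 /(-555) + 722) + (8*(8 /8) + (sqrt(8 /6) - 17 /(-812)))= 9.17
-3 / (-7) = 0.43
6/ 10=3/ 5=0.60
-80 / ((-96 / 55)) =275 / 6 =45.83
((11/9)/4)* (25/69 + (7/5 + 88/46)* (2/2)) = 3487/3105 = 1.12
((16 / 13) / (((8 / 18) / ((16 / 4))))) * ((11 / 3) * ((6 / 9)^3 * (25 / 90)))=3520 / 1053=3.34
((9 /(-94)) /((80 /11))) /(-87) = 33 /218080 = 0.00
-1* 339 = -339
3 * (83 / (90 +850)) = 249 / 940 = 0.26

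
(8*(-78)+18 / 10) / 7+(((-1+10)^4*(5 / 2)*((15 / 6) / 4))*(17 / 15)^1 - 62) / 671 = -71.66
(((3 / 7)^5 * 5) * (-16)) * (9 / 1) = -174960 / 16807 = -10.41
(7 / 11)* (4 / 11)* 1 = 28 / 121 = 0.23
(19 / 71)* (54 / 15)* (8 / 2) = 1368 / 355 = 3.85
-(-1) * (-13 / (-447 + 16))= 13 / 431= 0.03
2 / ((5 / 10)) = 4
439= 439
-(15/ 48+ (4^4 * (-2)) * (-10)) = -81925/ 16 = -5120.31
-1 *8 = -8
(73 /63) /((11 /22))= 146 /63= 2.32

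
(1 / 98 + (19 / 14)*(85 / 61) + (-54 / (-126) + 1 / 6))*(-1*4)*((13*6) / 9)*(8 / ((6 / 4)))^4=-152580653056 / 2178981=-70023.86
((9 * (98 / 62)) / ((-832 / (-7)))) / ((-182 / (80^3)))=-1764000 / 5239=-336.71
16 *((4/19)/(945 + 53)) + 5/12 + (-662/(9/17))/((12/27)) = -320049733/113772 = -2813.08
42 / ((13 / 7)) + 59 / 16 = 5471 / 208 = 26.30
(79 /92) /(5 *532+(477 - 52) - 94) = 79 /275172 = 0.00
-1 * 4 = -4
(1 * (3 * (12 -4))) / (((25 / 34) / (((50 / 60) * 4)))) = 544 / 5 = 108.80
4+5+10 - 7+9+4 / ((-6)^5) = 40823 / 1944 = 21.00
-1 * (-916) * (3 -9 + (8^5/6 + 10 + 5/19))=5006486.39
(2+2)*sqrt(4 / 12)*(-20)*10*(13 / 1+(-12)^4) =-16599200*sqrt(3) / 3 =-9583552.59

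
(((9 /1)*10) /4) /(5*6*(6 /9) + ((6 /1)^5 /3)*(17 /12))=45 /7384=0.01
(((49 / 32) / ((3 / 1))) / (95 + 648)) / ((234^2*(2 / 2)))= 49 / 3905635968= 0.00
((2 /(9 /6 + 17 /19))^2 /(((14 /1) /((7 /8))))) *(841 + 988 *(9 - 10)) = -1083 /169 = -6.41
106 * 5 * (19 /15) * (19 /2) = 19133 /3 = 6377.67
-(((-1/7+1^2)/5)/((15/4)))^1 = -8/175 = -0.05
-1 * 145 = -145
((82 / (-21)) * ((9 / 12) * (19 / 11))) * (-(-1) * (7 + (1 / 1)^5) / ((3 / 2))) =-6232 / 231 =-26.98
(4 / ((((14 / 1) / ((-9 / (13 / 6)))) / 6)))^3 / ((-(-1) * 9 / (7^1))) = -30233088 / 107653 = -280.84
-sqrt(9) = -3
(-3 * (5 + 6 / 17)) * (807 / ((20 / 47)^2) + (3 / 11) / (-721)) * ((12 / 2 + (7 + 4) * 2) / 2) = -3859755641469 / 3852200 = -1001961.38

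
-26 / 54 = -13 / 27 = -0.48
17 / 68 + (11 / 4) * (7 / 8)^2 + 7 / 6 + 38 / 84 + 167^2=149952631 / 5376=27892.97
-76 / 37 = -2.05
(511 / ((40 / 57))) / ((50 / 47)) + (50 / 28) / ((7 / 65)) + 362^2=12911016481 / 98000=131745.07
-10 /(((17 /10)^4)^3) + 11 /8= 6328844609527371 /4660977897838088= 1.36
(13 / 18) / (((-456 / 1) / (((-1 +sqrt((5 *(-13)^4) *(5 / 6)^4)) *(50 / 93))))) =325 / 381672- 1373125 *sqrt(5) / 13740192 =-0.22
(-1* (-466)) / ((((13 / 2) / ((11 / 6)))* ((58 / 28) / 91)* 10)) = 577.41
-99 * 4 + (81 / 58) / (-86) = -1975329 / 4988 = -396.02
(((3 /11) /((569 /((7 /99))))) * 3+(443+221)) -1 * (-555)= 83926938 /68849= 1219.00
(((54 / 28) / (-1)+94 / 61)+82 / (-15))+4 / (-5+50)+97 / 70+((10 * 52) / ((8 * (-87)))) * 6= -987689 / 111447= -8.86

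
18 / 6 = 3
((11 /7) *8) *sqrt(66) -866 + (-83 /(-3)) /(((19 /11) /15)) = -11889 /19 + 88 *sqrt(66) /7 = -523.61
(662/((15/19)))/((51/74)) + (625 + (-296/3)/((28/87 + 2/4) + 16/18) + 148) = 1319849921/683145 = 1932.02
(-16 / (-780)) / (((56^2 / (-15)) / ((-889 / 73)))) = 127 / 106288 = 0.00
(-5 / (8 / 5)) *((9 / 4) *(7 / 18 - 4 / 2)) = 725 / 64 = 11.33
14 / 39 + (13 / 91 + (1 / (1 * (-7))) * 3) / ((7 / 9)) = -16 / 1911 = -0.01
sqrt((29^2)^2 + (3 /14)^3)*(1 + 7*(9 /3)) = 11*sqrt(27170907274) /98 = 18502.00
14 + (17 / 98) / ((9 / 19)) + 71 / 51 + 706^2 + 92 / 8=3736979048 / 7497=498463.26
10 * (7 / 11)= 70 / 11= 6.36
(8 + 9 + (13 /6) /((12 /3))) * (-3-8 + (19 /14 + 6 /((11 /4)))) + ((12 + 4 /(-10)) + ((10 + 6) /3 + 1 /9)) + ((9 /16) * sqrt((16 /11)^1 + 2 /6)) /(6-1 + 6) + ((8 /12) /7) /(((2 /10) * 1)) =-6284591 /55440 + 3 * sqrt(1947) /1936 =-113.29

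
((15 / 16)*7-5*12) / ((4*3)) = -4.45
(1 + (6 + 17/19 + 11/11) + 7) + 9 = 24.89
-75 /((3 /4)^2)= -400 /3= -133.33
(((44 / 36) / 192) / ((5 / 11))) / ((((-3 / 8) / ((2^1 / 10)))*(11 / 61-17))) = 7381 / 16621200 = 0.00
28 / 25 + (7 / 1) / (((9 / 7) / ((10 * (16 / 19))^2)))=31450972 / 81225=387.21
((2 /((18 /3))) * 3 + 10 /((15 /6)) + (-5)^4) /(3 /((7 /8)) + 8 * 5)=2205 /152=14.51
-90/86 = -45/43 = -1.05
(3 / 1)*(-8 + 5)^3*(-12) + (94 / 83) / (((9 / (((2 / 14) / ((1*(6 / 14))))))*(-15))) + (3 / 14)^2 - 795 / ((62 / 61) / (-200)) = 32149659424721 / 204244740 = 157407.53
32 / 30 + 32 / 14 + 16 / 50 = 1928 / 525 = 3.67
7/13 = 0.54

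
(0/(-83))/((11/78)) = 0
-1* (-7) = 7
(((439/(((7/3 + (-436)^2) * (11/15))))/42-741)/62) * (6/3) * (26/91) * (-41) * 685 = 365546704281765/1905811831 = 191806.29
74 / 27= 2.74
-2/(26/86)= -86/13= -6.62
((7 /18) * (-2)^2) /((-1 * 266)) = -1 /171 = -0.01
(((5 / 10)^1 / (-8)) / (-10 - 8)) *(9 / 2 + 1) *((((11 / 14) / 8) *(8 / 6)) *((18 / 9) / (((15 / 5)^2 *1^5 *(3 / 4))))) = 121 / 163296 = 0.00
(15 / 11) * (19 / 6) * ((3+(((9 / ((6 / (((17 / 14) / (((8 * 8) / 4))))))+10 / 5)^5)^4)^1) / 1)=31968598406831989281128427938361398336579199857386403113082255 / 2333366512618043974040885166198881751571824097122844672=13700633.07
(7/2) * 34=119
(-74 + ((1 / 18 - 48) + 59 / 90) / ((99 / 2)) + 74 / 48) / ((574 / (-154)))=19.70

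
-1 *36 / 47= -36 / 47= -0.77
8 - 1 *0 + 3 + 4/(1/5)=31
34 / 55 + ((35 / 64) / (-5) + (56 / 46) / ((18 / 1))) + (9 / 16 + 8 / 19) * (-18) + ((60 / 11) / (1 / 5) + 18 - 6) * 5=2481373643 / 13844160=179.24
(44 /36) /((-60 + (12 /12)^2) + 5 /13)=-143 /6858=-0.02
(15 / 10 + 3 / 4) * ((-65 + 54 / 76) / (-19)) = 21987 / 2888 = 7.61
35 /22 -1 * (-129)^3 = 47227193 /22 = 2146690.59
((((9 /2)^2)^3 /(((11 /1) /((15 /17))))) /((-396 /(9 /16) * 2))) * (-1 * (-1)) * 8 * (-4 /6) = 2657205 /1053184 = 2.52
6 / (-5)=-6 / 5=-1.20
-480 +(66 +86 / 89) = -36760 / 89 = -413.03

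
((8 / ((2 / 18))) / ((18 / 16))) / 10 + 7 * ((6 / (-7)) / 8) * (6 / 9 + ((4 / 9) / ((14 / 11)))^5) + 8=45970009079 / 3308121810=13.90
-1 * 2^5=-32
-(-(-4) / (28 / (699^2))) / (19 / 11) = -5374611 / 133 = -40410.61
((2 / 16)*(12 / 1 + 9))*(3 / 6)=21 / 16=1.31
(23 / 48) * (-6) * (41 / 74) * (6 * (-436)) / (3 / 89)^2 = 814175827 / 222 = 3667458.68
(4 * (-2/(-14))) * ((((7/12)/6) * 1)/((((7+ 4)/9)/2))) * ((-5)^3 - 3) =-128/11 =-11.64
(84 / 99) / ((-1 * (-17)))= 28 / 561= 0.05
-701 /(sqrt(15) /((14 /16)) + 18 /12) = -118.29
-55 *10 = -550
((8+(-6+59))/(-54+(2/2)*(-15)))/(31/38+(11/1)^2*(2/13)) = -30134/662331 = -0.05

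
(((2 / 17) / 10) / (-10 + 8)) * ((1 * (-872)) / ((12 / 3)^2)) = 0.32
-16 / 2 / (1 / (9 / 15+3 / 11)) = -384 / 55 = -6.98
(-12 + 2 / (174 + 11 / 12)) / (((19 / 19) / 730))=-8751.65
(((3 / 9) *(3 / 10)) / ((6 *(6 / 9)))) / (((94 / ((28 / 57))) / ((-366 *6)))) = -1281 / 4465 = -0.29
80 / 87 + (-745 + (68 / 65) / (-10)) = -21041833 / 28275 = -744.19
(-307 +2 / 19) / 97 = -5831 / 1843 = -3.16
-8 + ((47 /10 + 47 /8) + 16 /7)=1361 /280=4.86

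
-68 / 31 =-2.19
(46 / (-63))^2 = 2116 / 3969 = 0.53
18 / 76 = 9 / 38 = 0.24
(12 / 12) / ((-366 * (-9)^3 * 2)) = 1 / 533628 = 0.00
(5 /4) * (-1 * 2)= -5 /2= -2.50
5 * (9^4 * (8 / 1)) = 262440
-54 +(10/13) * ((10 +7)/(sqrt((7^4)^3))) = -82589428/1529437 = -54.00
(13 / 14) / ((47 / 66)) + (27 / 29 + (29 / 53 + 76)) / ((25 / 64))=2523917029 / 12641825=199.65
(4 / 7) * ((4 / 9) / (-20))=-4 / 315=-0.01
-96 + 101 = 5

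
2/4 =1/2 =0.50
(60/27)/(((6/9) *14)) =5/21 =0.24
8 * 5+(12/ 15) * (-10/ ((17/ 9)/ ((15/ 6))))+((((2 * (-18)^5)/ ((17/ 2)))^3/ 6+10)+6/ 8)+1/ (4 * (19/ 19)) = -71964166575759358065/ 4913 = -14647703353502820.69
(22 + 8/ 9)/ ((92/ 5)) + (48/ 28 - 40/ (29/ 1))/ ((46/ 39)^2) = 2869961/ 1932966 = 1.48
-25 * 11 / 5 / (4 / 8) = -110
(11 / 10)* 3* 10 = 33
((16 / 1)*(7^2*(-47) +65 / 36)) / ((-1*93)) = 331372 / 837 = 395.90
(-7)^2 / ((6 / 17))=833 / 6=138.83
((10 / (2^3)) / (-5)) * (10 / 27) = -5 / 54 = -0.09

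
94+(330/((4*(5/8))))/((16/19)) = 1003/4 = 250.75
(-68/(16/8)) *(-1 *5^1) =170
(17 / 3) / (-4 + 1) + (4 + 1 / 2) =47 / 18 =2.61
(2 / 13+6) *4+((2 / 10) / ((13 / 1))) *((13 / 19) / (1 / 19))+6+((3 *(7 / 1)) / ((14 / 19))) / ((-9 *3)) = 34819 / 1170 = 29.76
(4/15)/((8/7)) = 7/30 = 0.23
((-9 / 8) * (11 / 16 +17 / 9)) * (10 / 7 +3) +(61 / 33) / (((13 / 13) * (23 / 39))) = -314175 / 32384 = -9.70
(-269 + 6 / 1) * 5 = -1315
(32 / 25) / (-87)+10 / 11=21398 / 23925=0.89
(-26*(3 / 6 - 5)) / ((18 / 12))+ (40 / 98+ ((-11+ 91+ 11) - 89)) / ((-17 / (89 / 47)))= 77.73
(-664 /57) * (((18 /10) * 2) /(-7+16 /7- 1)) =3486 /475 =7.34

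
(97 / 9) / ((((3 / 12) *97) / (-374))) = -166.22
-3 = -3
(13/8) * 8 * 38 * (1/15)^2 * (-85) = -8398/45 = -186.62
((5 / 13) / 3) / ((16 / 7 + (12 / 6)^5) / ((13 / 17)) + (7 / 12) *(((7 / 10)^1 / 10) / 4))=56000 / 19588459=0.00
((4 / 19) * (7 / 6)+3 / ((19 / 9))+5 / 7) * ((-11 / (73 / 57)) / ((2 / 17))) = -88825 / 511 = -173.83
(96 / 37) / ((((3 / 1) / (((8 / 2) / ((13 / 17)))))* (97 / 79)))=171904 / 46657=3.68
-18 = -18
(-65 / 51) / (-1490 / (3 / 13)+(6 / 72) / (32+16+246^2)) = 15746640 / 79772478223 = 0.00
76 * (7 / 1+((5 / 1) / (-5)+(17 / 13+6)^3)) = 66162332 / 2197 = 30114.85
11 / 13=0.85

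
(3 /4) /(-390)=-1 /520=-0.00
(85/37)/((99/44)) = 340/333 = 1.02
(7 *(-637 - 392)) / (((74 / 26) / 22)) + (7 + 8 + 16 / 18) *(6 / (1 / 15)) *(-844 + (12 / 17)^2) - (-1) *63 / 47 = -634185990595 / 502571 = -1261883.38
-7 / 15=-0.47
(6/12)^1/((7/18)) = 9/7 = 1.29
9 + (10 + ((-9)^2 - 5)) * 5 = 439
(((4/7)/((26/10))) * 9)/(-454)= -90/20657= -0.00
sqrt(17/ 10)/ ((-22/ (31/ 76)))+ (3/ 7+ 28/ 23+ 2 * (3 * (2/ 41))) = 12797/ 6601 - 31 * sqrt(170)/ 16720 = 1.91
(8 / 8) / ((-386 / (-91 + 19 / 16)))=1437 / 6176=0.23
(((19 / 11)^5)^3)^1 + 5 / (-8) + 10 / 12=364367934957842237431 / 100253956065975624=3634.45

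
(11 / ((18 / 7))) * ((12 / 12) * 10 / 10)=77 / 18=4.28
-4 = -4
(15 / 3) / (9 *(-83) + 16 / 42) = -105 / 15679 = -0.01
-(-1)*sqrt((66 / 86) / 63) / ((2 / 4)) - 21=-21 + 2*sqrt(9933) / 903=-20.78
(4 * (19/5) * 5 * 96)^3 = 388377870336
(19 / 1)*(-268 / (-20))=1273 / 5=254.60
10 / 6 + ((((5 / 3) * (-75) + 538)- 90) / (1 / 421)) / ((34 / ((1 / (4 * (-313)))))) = -11477 / 7512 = -1.53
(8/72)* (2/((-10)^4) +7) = 3889/5000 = 0.78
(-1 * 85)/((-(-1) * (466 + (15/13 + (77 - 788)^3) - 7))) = 1105/4672524621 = 0.00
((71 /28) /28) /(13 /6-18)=-213 /37240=-0.01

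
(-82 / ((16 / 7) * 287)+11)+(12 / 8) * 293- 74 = 3011 / 8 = 376.38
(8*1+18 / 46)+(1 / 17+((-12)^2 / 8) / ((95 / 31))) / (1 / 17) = 238698 / 2185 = 109.24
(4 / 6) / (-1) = -2 / 3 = -0.67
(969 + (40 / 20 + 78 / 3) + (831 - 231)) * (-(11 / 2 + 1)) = -20761 / 2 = -10380.50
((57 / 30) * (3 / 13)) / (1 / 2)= 57 / 65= 0.88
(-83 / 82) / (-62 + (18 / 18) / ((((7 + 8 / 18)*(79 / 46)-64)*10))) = 0.02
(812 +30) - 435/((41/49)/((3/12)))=116773/164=712.03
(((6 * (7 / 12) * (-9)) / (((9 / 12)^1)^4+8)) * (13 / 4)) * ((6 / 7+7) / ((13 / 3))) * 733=-34832160 / 2129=-16360.81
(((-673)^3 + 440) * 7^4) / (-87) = 731874685577 / 87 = 8412352707.78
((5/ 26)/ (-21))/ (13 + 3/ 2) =-0.00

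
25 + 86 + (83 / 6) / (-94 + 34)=39877 / 360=110.77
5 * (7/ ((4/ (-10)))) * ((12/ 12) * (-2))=175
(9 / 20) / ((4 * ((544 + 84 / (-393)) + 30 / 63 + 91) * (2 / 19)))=470421 / 279617120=0.00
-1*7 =-7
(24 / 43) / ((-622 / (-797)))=9564 / 13373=0.72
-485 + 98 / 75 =-36277 / 75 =-483.69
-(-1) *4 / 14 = 2 / 7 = 0.29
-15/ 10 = -3/ 2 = -1.50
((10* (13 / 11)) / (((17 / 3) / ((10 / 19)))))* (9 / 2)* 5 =87750 / 3553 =24.70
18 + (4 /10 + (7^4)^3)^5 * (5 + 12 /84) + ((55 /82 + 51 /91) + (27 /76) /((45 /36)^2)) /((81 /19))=2612683855609869094770956000000000000000000000000000.00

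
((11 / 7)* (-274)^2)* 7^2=5780852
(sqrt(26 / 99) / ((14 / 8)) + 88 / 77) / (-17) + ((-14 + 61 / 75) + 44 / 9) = -223973 / 26775 - 4* sqrt(286) / 3927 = -8.38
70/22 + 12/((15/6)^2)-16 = -2997/275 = -10.90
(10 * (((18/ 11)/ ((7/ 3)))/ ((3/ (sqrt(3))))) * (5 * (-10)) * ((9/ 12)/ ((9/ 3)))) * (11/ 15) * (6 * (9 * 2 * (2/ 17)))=-32400 * sqrt(3)/ 119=-471.58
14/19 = 0.74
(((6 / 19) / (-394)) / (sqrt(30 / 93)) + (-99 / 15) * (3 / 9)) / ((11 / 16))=-16 / 5 - 24 * sqrt(310) / 205865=-3.20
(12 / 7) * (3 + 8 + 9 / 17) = 336 / 17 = 19.76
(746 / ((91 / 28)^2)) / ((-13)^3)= -11936 / 371293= -0.03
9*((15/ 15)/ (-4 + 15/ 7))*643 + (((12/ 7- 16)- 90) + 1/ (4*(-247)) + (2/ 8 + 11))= -11097115/ 3458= -3209.11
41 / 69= 0.59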